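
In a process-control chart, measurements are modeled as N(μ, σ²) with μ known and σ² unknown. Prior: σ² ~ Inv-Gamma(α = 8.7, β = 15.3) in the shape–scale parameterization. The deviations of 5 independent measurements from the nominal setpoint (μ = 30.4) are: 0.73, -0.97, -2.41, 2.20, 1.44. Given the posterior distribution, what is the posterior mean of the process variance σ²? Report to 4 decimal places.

With known mean μ and an Inverse-Gamma(α, β) prior on σ², the Normal likelihood is conjugate: posterior is Inv-Gamma(α + n/2, β + Σ(xᵢ−μ)²/2).
Σ(xᵢ−μ)² = (0.73)² + (-0.97)² + (-2.41)² + (2.20)² + (1.44)² = 14.1955.
Posterior: Inv-Gamma(8.7 + 5/2, 15.3 + 14.1955/2) = Inv-Gamma(11.20, 22.39775).
E[σ²|data] = β/(α−1) = 22.39775/10.20 = 2.1959.

2.1959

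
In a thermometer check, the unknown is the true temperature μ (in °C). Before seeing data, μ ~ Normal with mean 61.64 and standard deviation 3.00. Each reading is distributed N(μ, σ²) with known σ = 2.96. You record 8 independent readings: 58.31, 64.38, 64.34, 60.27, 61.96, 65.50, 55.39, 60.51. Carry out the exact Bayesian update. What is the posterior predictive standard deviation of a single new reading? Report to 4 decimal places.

For Normal data with known variance σ², a Normal(μ₀, σ₀²) prior on μ is conjugate. Posterior precision = 1/σ₀² + n/σ²; posterior mean is the precision-weighted average of μ₀ and x̄.
σ₀² = 3.00² = 9, σ² = 2.96² = 8.7616; σ² + n·σ₀² = 8.7616 + 8·9 = 80.7616.
Posterior precision = 1/σ₀² + n/σ² = 1/9 + 8/8.7616 = (σ² + n·σ₀²)/(σ₀²σ²) = 80.7616/(9·8.7616); posterior variance σₙ² = σ₀²σ²/(σ² + n·σ₀²) = 9·8.7616/80.7616 = 0.976385.
Predictive variance for one new observation = σₙ² + σ² = 9·8.7616/80.7616 + 8.7616 = σ²·(σ₀² + 80.7616)/80.7616 = 8.7616·89.7616/80.7616 = 9.737985; SD = √(8.7616·89.7616/80.7616) = 3.1206.

3.1206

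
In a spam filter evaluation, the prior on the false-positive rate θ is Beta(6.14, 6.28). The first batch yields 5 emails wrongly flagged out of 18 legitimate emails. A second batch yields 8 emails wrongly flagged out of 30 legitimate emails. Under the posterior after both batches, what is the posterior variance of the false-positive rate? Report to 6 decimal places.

0.003524

The Beta prior is conjugate to a Binomial/Bernoulli likelihood; the update adds successes to α and failures to β.
After batch 1: Beta(6.14+5, 6.28+13) = Beta(11.14, 19.28).
After batch 2: Beta(11.14+8, 19.28+22) = Beta(19.14, 41.28).
Var = αβ/((α+β)²(α+β+1)) = 19.14·41.28/(60.42²·61.42) = 0.003524.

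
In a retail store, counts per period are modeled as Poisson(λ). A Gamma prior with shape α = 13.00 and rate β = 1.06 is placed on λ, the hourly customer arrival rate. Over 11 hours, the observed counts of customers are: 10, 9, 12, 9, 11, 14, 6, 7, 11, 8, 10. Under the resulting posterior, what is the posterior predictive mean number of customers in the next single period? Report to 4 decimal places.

9.9502

With a Gamma(shape α, rate β) prior, the Poisson likelihood is conjugate: the posterior is Gamma(α + ΣXᵢ, β + n).
Sum of counts S = 107 over n = 11 hours.
Posterior: Gamma(α+S, β+n) = Gamma(13.00+107, 1.06+11) = Gamma(120.00, 12.06).
The predictive distribution for one future period is NegBinom with mean α/β = 9.9502.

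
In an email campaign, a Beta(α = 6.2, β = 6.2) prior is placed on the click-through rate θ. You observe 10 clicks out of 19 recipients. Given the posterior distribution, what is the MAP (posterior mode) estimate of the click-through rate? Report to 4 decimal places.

The Beta prior is conjugate to a Binomial/Bernoulli likelihood; the update adds successes to α and failures to β.
Posterior: Beta(α+k, β+n−k) = Beta(6.2+10, 6.2+9) = Beta(16.2, 15.2).
Mode of Beta(a,b) for a,b>1 is (a−1)/(a+b−2) = 15.2/29.4 = 0.5170.

0.5170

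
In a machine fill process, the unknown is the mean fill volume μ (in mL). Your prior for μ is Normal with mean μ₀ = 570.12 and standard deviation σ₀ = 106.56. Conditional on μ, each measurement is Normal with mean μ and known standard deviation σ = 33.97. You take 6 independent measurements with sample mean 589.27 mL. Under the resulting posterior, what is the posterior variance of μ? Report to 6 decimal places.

For Normal data with known variance σ², a Normal(μ₀, σ₀²) prior on μ is conjugate. Posterior precision = 1/σ₀² + n/σ²; posterior mean is the precision-weighted average of μ₀ and x̄.
σ₀² = 106.56² = 11355.0336, σ² = 33.97² = 1153.9609; σ² + n·σ₀² = 1153.9609 + 6·11355.0336 = 69284.1625.
Posterior precision = 1/σ₀² + n/σ² = 1/11355.0336 + 6/1153.9609 = (σ² + n·σ₀²)/(σ₀²σ²) = 69284.1625/(11355.0336·1153.9609); posterior variance σₙ² = σ₀²σ²/(σ² + n·σ₀²) = 11355.0336·1153.9609/69284.1625 = 189.123521.

189.123521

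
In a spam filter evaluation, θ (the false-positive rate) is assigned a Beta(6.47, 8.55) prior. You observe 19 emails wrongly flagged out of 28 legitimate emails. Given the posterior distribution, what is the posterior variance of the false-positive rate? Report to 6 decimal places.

0.005487

The Beta prior is conjugate to a Binomial/Bernoulli likelihood; the update adds successes to α and failures to β.
Posterior: Beta(α+k, β+n−k) = Beta(6.47+19, 8.55+9) = Beta(25.47, 17.55).
Var = αβ/((α+β)²(α+β+1)) = 25.47·17.55/(43.02²·44.02) = 0.005487.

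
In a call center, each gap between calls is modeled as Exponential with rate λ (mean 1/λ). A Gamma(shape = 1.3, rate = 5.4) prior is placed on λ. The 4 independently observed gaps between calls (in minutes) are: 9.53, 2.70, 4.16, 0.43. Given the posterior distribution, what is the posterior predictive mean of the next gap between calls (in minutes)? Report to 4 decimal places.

With a Gamma(shape α, rate β) prior on the exponential rate λ, the posterior after n observations with total T = Σxᵢ is Gamma(α+n, β+T).
Sum of observations T = 16.82 minutes; n = 4.
Posterior: Gamma(1.3+4, 5.4+16.82) = Gamma(5.3, 22.22).
The predictive distribution for the next observation is Lomax; its mean is β/(α−1) = 22.22/4.3 = 5.1674.

5.1674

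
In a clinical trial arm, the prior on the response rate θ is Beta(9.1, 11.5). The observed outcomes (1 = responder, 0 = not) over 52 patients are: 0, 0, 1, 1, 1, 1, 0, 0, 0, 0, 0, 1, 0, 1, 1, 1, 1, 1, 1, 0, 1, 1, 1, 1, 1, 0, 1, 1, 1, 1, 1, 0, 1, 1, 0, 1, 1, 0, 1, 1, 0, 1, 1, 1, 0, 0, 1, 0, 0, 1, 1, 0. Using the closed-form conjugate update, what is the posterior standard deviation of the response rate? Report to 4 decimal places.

0.0575

The Beta prior is conjugate to a Binomial/Bernoulli likelihood; the update adds successes to α and failures to β.
Posterior: Beta(α+k, β+n−k) = Beta(9.1+33, 11.5+19) = Beta(42.1, 30.5).
Var = αβ/((α+β)²(α+β+1)) = 42.1·30.5/(72.6²·73.6) = 0.00331002; SD = √0.00331002 = 0.0575.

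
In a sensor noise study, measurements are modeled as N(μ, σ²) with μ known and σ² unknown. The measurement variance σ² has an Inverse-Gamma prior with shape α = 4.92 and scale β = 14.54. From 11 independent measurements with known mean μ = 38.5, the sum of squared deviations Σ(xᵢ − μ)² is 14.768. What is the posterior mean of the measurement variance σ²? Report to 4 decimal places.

2.3274

With known mean μ and an Inverse-Gamma(α, β) prior on σ², the Normal likelihood is conjugate: posterior is Inv-Gamma(α + n/2, β + Σ(xᵢ−μ)²/2).
Posterior: Inv-Gamma(4.92 + 11/2, 14.54 + 14.768/2) = Inv-Gamma(10.42, 21.9240).
E[σ²|data] = β/(α−1) = 21.9240/9.42 = 2.3274.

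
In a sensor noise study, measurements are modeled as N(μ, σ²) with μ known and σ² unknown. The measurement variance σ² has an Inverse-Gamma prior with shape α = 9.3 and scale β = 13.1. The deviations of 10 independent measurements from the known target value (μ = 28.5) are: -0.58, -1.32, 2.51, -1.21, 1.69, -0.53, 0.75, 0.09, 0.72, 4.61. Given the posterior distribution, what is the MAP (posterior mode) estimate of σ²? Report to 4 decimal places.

2.0105

With known mean μ and an Inverse-Gamma(α, β) prior on σ², the Normal likelihood is conjugate: posterior is Inv-Gamma(α + n/2, β + Σ(xᵢ−μ)²/2).
Σ(xᵢ−μ)² = (-0.58)² + (-1.32)² + (2.51)² + (-1.21)² + (1.69)² + (-0.53)² + (0.75)² + (0.09)² + (0.72)² + (4.61)² = 35.3211.
Posterior: Inv-Gamma(9.3 + 10/2, 13.1 + 35.3211/2) = Inv-Gamma(14.30, 30.76055).
Mode = β/(α+1) = 30.76055/15.30 = 2.0105.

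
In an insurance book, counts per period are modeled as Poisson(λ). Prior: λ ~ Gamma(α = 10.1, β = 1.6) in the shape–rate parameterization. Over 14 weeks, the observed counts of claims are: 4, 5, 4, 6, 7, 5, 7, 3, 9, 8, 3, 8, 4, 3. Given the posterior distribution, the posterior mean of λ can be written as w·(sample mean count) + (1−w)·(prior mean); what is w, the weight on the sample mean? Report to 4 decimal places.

0.8974

With a Gamma(shape α, rate β) prior, the Poisson likelihood is conjugate: the posterior is Gamma(α + ΣXᵢ, β + n).
Posterior mean = (α₀+S)/(β₀+n) = [n/(β₀+n)]·(S/n) + [β₀/(β₀+n)]·(α₀/β₀), so only n and β₀ enter the weight.
Weight on data w = n/(β₀+n) = 14/(1.6+14) = 14/15.6 = 0.8974.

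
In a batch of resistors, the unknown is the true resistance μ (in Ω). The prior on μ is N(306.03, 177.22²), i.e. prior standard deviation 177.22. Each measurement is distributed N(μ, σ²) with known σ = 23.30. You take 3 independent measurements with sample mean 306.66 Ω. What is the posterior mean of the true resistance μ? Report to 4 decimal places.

For Normal data with known variance σ², a Normal(μ₀, σ₀²) prior on μ is conjugate. Posterior precision = 1/σ₀² + n/σ²; posterior mean is the precision-weighted average of μ₀ and x̄.
n·x̄ = 3·306.66 = 919.98.
σ₀² = 177.22² = 31406.9284, σ² = 23.30² = 542.89; σ² + n·σ₀² = 542.89 + 3·31406.9284 = 94763.6752.
Posterior mean = (μ₀/σ₀² + n·x̄/σ²)/(1/σ₀² + n/σ²) = (σ²·μ₀ + σ₀²·n·x̄)/(σ² + n·σ₀²) = (542.89·306.03 + 31406.9284·919.98)/94763.6752 = 29059886.616132/94763.6752 = 306.6564.

306.6564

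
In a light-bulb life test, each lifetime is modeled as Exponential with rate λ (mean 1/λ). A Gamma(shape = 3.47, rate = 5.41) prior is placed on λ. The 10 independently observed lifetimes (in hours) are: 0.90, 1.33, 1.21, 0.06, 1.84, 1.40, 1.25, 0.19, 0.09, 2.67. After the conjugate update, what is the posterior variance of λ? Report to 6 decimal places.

With a Gamma(shape α, rate β) prior on the exponential rate λ, the posterior after n observations with total T = Σxᵢ is Gamma(α+n, β+T).
Sum of observations T = 10.94 hours; n = 10.
Posterior: Gamma(3.47+10, 5.41+10.94) = Gamma(13.47, 16.35).
Var = α/β² = 0.050389.

0.050389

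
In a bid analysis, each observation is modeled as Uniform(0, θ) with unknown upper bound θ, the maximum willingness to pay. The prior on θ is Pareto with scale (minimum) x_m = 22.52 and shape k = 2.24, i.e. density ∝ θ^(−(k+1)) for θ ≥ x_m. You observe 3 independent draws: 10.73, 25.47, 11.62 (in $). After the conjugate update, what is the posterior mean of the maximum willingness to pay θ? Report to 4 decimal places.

31.4771

A Pareto(scale x_m, shape k) prior on the upper bound θ of Uniform(0, θ) is conjugate: posterior is Pareto(max(x_m, max xᵢ), k + n).
Sample maximum = 25.47; prior scale x_m = 22.52 → posterior scale = max = 25.47.
Posterior shape = 2.24 + 3 = 5.24.
E[θ|data] = k·x_m/(k−1) = 5.24·25.47/4.24 = 31.4771.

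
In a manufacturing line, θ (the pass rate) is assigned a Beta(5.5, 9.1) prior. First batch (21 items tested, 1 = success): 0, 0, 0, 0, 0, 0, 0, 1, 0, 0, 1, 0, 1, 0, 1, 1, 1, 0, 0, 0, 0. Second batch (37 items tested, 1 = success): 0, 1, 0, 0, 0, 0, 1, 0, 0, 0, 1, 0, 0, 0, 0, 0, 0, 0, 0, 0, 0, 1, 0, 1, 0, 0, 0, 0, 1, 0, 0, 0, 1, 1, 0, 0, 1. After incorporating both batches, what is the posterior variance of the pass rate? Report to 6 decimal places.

The Beta prior is conjugate to a Binomial/Bernoulli likelihood; the update adds successes to α and failures to β.
After batch 1: Beta(5.5+6, 9.1+15) = Beta(11.5, 24.1).
After batch 2: Beta(11.5+9, 24.1+28) = Beta(20.5, 52.1).
Var = αβ/((α+β)²(α+β+1)) = 20.5·52.1/(72.6²·73.6) = 0.002753.

0.002753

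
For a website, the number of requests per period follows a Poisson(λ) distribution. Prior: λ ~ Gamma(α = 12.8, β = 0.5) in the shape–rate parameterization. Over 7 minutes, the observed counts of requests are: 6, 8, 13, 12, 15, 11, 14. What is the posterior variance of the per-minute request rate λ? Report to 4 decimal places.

1.6320

With a Gamma(shape α, rate β) prior, the Poisson likelihood is conjugate: the posterior is Gamma(α + ΣXᵢ, β + n).
Sum of counts S = 79 over n = 7 minutes.
Posterior: Gamma(α+S, β+n) = Gamma(12.8+79, 0.5+7) = Gamma(91.8, 7.5).
Var = α/β² = 91.8/7.5² = 1.6320.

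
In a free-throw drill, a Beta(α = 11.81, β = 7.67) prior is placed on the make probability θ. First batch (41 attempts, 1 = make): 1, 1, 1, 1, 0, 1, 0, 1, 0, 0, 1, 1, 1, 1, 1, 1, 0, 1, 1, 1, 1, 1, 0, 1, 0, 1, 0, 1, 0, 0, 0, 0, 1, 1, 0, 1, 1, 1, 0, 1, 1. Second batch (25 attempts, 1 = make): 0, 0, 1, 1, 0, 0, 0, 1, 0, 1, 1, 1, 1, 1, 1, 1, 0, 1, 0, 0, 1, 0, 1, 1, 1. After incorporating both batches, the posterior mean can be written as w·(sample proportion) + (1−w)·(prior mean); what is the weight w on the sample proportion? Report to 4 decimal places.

0.7721

The Beta prior is conjugate to a Binomial/Bernoulli likelihood; the update adds successes to α and failures to β.
Total number of attempts: n = 41 + 25 = 66.
Posterior mean = (α₀+k)/(α₀+β₀+n) = [n/(α₀+β₀+n)]·(k/n) + [(α₀+β₀)/(α₀+β₀+n)]·α₀/(α₀+β₀), so only n and the prior enter the weight.
The weight on the data is w = n/(α₀+β₀+n) = 66/(11.81+7.67+66) = 66/85.48 = 0.7721.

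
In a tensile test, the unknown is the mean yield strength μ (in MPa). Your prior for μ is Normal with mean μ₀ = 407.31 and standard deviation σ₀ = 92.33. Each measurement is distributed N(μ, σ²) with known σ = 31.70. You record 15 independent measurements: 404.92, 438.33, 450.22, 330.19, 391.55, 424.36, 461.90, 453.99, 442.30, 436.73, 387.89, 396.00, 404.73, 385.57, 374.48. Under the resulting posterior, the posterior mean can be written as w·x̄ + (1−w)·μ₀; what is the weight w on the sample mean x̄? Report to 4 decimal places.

0.9922

For Normal data with known variance σ², a Normal(μ₀, σ₀²) prior on μ is conjugate. Posterior precision = 1/σ₀² + n/σ²; posterior mean is the precision-weighted average of μ₀ and x̄.
σ₀² = 92.33² = 8524.8289, σ² = 31.70² = 1004.89. Prior precision 1/σ₀² = 1/8524.8289; data precision n/σ² = 15/1004.89.
w = (n/σ²)/(1/σ₀² + n/σ²) = n·σ₀²/(σ² + n·σ₀²) = 15·8524.8289/(1004.89 + 15·8524.8289) = 127872.4335/128877.3235 = 0.9922.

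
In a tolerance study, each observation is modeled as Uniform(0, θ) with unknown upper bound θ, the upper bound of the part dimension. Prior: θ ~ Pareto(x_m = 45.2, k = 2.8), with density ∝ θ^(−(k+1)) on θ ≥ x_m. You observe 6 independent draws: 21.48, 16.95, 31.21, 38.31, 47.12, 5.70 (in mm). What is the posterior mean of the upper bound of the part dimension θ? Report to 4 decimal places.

53.1610

A Pareto(scale x_m, shape k) prior on the upper bound θ of Uniform(0, θ) is conjugate: posterior is Pareto(max(x_m, max xᵢ), k + n).
Sample maximum = 47.12; prior scale x_m = 45.2 → posterior scale = max = 47.12.
Posterior shape = 2.8 + 6 = 8.8.
E[θ|data] = k·x_m/(k−1) = 8.8·47.12/7.8 = 53.1610.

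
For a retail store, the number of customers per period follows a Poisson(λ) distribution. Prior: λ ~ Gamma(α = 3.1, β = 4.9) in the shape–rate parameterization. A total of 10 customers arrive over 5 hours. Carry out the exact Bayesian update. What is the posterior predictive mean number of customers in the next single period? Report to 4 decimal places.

1.3232

With a Gamma(shape α, rate β) prior, the Poisson likelihood is conjugate: the posterior is Gamma(α + ΣXᵢ, β + n).
Posterior: Gamma(α+S, β+n) = Gamma(3.1+10, 4.9+5) = Gamma(13.1, 9.9).
The predictive distribution for one future period is NegBinom with mean α/β = 1.3232.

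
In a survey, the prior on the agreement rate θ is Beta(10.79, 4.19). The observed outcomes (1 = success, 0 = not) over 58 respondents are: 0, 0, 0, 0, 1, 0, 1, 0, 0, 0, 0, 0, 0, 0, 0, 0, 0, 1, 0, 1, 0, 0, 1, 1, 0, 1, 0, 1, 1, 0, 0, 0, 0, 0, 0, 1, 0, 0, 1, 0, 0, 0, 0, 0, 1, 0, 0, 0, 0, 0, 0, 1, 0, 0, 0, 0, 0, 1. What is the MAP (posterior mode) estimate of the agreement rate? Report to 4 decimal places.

0.3352

The Beta prior is conjugate to a Binomial/Bernoulli likelihood; the update adds successes to α and failures to β.
Posterior: Beta(α+k, β+n−k) = Beta(10.79+14, 4.19+44) = Beta(24.79, 48.19).
Mode of Beta(a,b) for a,b>1 is (a−1)/(a+b−2) = 23.79/70.98 = 0.3352.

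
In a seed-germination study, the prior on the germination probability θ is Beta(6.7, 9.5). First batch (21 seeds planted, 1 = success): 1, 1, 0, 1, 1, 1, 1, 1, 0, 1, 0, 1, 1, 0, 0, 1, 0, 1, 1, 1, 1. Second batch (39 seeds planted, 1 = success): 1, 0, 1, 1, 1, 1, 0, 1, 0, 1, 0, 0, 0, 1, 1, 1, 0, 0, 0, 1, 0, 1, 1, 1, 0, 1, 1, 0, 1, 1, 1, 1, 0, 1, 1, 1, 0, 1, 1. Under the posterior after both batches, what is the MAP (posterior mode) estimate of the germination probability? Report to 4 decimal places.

0.6159

The Beta prior is conjugate to a Binomial/Bernoulli likelihood; the update adds successes to α and failures to β.
After batch 1: Beta(6.7+15, 9.5+6) = Beta(21.7, 15.5).
After batch 2: Beta(21.7+25, 15.5+14) = Beta(46.7, 29.5).
Mode of Beta(a,b) for a,b>1 is (a−1)/(a+b−2) = 45.7/74.2 = 0.6159.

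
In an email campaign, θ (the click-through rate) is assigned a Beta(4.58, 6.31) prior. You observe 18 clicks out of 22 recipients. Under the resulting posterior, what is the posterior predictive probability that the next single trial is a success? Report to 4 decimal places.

The Beta prior is conjugate to a Binomial/Bernoulli likelihood; the update adds successes to α and failures to β.
Posterior: Beta(α+k, β+n−k) = Beta(4.58+18, 6.31+4) = Beta(22.58, 10.31).
For a single future Bernoulli trial, P(success | data) = α/(α+β) = 0.6865.

0.6865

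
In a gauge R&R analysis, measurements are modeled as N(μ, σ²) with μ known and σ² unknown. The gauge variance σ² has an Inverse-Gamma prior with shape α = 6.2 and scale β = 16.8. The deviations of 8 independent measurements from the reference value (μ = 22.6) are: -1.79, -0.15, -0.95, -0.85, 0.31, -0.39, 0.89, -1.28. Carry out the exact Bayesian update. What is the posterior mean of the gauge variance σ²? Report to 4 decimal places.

2.2353

With known mean μ and an Inverse-Gamma(α, β) prior on σ², the Normal likelihood is conjugate: posterior is Inv-Gamma(α + n/2, β + Σ(xᵢ−μ)²/2).
Σ(xᵢ−μ)² = (-1.79)² + (-0.15)² + (-0.95)² + (-0.85)² + (0.31)² + (-0.39)² + (0.89)² + (-1.28)² = 7.5303.
Posterior: Inv-Gamma(6.2 + 8/2, 16.8 + 7.5303/2) = Inv-Gamma(10.20, 20.56515).
E[σ²|data] = β/(α−1) = 20.56515/9.20 = 2.2353.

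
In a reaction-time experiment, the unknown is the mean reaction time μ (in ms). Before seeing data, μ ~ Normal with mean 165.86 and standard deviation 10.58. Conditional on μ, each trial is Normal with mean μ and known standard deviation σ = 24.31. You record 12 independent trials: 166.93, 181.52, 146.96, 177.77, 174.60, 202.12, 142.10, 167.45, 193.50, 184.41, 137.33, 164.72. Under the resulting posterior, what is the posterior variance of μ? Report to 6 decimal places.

34.200856

For Normal data with known variance σ², a Normal(μ₀, σ₀²) prior on μ is conjugate. Posterior precision = 1/σ₀² + n/σ²; posterior mean is the precision-weighted average of μ₀ and x̄.
σ₀² = 10.58² = 111.9364, σ² = 24.31² = 590.9761; σ² + n·σ₀² = 590.9761 + 12·111.9364 = 1934.2129.
Posterior precision = 1/σ₀² + n/σ² = 1/111.9364 + 12/590.9761 = (σ² + n·σ₀²)/(σ₀²σ²) = 1934.2129/(111.9364·590.9761); posterior variance σₙ² = σ₀²σ²/(σ² + n·σ₀²) = 111.9364·590.9761/1934.2129 = 34.200856.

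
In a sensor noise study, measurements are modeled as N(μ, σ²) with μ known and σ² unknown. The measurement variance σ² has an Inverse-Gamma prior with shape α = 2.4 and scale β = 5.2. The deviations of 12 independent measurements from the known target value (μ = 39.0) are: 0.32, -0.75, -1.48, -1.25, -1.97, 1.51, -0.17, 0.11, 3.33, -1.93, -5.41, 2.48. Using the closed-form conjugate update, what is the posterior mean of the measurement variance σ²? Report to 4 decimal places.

4.8143

With known mean μ and an Inverse-Gamma(α, β) prior on σ², the Normal likelihood is conjugate: posterior is Inv-Gamma(α + n/2, β + Σ(xᵢ−μ)²/2).
Σ(xᵢ−μ)² = (0.32)² + (-0.75)² + (-1.48)² + (-1.25)² + (-1.97)² + (1.51)² + (-0.17)² + (0.11)² + (3.33)² + (-1.93)² + (-5.41)² + (2.48)² = 60.8521.
Posterior: Inv-Gamma(2.4 + 12/2, 5.2 + 60.8521/2) = Inv-Gamma(8.40, 35.62605).
E[σ²|data] = β/(α−1) = 35.62605/7.40 = 4.8143.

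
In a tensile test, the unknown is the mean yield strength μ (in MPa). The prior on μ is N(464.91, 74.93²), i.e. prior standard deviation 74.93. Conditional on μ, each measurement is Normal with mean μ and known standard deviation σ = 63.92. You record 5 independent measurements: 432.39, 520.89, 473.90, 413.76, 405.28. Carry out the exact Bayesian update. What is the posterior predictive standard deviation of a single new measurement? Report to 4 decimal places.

69.2755

For Normal data with known variance σ², a Normal(μ₀, σ₀²) prior on μ is conjugate. Posterior precision = 1/σ₀² + n/σ²; posterior mean is the precision-weighted average of μ₀ and x̄.
σ₀² = 74.93² = 5614.5049, σ² = 63.92² = 4085.7664; σ² + n·σ₀² = 4085.7664 + 5·5614.5049 = 32158.2909.
Posterior precision = 1/σ₀² + n/σ² = 1/5614.5049 + 5/4085.7664 = (σ² + n·σ₀²)/(σ₀²σ²) = 32158.2909/(5614.5049·4085.7664); posterior variance σₙ² = σ₀²σ²/(σ² + n·σ₀²) = 5614.5049·4085.7664/32158.2909 = 713.332544.
Predictive variance for one new observation = σₙ² + σ² = 5614.5049·4085.7664/32158.2909 + 4085.7664 = σ²·(σ₀² + 32158.2909)/32158.2909 = 4085.7664·37772.7958/32158.2909 = 4799.098944; SD = √(4085.7664·37772.7958/32158.2909) = 69.2755.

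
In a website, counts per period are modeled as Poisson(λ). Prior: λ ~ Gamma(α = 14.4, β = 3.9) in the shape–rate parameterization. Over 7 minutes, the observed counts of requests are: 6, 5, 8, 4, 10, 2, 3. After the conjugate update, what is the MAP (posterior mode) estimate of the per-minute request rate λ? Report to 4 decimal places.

With a Gamma(shape α, rate β) prior, the Poisson likelihood is conjugate: the posterior is Gamma(α + ΣXᵢ, β + n).
Sum of counts S = 38 over n = 7 minutes.
Posterior: Gamma(α+S, β+n) = Gamma(14.4+38, 3.9+7) = Gamma(52.4, 10.9).
Mode of Gamma(α,β) for α≥1 is (α−1)/β = 51.4/10.9 = 4.7156.

4.7156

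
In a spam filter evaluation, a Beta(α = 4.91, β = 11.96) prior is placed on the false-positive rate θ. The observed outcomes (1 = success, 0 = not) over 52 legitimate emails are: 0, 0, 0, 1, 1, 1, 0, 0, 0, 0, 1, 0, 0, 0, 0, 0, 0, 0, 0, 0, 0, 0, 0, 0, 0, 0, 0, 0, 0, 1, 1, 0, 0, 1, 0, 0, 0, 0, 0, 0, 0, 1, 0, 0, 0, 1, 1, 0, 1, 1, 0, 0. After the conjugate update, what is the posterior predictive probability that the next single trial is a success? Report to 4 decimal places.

The Beta prior is conjugate to a Binomial/Bernoulli likelihood; the update adds successes to α and failures to β.
Posterior: Beta(α+k, β+n−k) = Beta(4.91+12, 11.96+40) = Beta(16.91, 51.96).
For a single future Bernoulli trial, P(success | data) = α/(α+β) = 0.2455.

0.2455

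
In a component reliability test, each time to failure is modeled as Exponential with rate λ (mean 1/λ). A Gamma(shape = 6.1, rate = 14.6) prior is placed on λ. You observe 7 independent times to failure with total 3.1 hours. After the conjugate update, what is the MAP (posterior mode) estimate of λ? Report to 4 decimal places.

With a Gamma(shape α, rate β) prior on the exponential rate λ, the posterior after n observations with total T = Σxᵢ is Gamma(α+n, β+T).
Posterior: Gamma(6.1+7, 14.6+3.1) = Gamma(13.1, 17.7).
Mode = (α−1)/β = 0.6836.

0.6836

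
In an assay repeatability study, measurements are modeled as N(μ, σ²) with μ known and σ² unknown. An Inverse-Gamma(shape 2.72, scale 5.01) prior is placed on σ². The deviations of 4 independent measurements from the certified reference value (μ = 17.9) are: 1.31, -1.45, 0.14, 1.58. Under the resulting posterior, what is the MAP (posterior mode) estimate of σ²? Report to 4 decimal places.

With known mean μ and an Inverse-Gamma(α, β) prior on σ², the Normal likelihood is conjugate: posterior is Inv-Gamma(α + n/2, β + Σ(xᵢ−μ)²/2).
Σ(xᵢ−μ)² = (1.31)² + (-1.45)² + (0.14)² + (1.58)² = 6.3346.
Posterior: Inv-Gamma(2.72 + 4/2, 5.01 + 6.3346/2) = Inv-Gamma(4.72, 8.17730).
Mode = β/(α+1) = 8.17730/5.72 = 1.4296.

1.4296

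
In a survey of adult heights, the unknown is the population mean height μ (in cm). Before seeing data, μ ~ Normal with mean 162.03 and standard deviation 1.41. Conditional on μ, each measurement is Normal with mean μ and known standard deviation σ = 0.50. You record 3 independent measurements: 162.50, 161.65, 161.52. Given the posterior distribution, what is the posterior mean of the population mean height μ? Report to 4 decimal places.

For Normal data with known variance σ², a Normal(μ₀, σ₀²) prior on μ is conjugate. Posterior precision = 1/σ₀² + n/σ²; posterior mean is the precision-weighted average of μ₀ and x̄.
Σxᵢ = 162.50 + 161.65 + 161.52 = 485.67, so n·x̄ = 485.67.
σ₀² = 1.41² = 1.9881, σ² = 0.50² = 0.25; σ² + n·σ₀² = 0.25 + 3·1.9881 = 6.2143.
Posterior mean = (μ₀/σ₀² + n·x̄/σ²)/(1/σ₀² + n/σ²) = (σ²·μ₀ + σ₀²·n·x̄)/(σ² + n·σ₀²) = (0.25·162.03 + 1.9881·485.67)/6.2143 = 1006.068027/6.2143 = 161.8956.

161.8956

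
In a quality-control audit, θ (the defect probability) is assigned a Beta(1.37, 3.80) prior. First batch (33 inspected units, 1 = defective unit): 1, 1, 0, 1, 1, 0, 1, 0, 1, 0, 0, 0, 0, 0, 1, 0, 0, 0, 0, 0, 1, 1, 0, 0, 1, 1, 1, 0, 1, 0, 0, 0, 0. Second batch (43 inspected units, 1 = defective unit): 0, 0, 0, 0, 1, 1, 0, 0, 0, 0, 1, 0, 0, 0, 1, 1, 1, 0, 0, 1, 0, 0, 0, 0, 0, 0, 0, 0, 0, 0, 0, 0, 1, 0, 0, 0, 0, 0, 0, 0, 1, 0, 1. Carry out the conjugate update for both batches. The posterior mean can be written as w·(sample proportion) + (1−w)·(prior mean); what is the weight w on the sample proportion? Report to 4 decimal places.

0.9363

The Beta prior is conjugate to a Binomial/Bernoulli likelihood; the update adds successes to α and failures to β.
Total number of inspected units: n = 33 + 43 = 76.
Posterior mean = (α₀+k)/(α₀+β₀+n) = [n/(α₀+β₀+n)]·(k/n) + [(α₀+β₀)/(α₀+β₀+n)]·α₀/(α₀+β₀), so only n and the prior enter the weight.
The weight on the data is w = n/(α₀+β₀+n) = 76/(1.37+3.80+76) = 76/81.17 = 0.9363.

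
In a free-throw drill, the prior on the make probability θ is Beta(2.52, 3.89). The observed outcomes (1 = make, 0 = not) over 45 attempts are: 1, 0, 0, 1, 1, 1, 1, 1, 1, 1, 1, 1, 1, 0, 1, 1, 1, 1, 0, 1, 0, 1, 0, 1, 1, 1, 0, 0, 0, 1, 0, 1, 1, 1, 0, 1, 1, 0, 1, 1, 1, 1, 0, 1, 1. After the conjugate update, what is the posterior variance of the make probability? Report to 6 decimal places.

0.004209

The Beta prior is conjugate to a Binomial/Bernoulli likelihood; the update adds successes to α and failures to β.
Posterior: Beta(α+k, β+n−k) = Beta(2.52+32, 3.89+13) = Beta(34.52, 16.89).
Var = αβ/((α+β)²(α+β+1)) = 34.52·16.89/(51.41²·52.41) = 0.004209.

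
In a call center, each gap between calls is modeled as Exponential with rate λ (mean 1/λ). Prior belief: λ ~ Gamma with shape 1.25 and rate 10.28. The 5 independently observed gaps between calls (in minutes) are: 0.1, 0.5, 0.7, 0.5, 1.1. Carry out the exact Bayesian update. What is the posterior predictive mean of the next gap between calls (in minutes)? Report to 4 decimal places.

2.5105

With a Gamma(shape α, rate β) prior on the exponential rate λ, the posterior after n observations with total T = Σxᵢ is Gamma(α+n, β+T).
Sum of observations T = 2.9 minutes; n = 5.
Posterior: Gamma(1.25+5, 10.28+2.9) = Gamma(6.25, 13.18).
The predictive distribution for the next observation is Lomax; its mean is β/(α−1) = 13.18/5.25 = 2.5105.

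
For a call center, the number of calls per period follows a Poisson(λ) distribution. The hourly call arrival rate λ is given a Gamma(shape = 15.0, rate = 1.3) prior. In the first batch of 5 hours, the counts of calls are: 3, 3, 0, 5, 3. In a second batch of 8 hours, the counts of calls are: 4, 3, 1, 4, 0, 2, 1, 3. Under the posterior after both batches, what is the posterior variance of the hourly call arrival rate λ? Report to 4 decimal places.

0.2298

With a Gamma(shape α, rate β) prior, the Poisson likelihood is conjugate: the posterior is Gamma(α + ΣXᵢ, β + n).
Batch 1: sum of counts S = 14 over n = 5 hours.
After batch 1: Gamma(α+S, β+n) = Gamma(15.0+14, 1.3+5) = Gamma(29.0, 6.3).
Batch 2: sum of counts S = 18 over n = 8 hours.
After batch 2: Gamma(α+S, β+n) = Gamma(29.0+18, 6.3+8) = Gamma(47.0, 14.3).
Var = α/β² = 47.0/14.3² = 0.2298.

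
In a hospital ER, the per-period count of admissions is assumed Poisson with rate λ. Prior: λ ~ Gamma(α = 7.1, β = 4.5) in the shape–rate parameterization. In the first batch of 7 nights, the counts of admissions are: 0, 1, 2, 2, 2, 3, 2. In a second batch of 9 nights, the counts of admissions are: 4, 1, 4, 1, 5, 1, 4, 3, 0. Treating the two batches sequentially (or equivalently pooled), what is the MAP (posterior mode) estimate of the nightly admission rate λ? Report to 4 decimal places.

With a Gamma(shape α, rate β) prior, the Poisson likelihood is conjugate: the posterior is Gamma(α + ΣXᵢ, β + n).
Batch 1: sum of counts S = 12 over n = 7 nights.
After batch 1: Gamma(α+S, β+n) = Gamma(7.1+12, 4.5+7) = Gamma(19.1, 11.5).
Batch 2: sum of counts S = 23 over n = 9 nights.
After batch 2: Gamma(α+S, β+n) = Gamma(19.1+23, 11.5+9) = Gamma(42.1, 20.5).
Mode of Gamma(α,β) for α≥1 is (α−1)/β = 41.1/20.5 = 2.0049.

2.0049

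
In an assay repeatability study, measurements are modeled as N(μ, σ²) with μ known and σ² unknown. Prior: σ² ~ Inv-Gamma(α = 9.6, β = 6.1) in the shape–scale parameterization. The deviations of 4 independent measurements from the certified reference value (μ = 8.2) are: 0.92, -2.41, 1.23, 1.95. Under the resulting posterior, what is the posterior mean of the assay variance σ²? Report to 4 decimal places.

With known mean μ and an Inverse-Gamma(α, β) prior on σ², the Normal likelihood is conjugate: posterior is Inv-Gamma(α + n/2, β + Σ(xᵢ−μ)²/2).
Σ(xᵢ−μ)² = (0.92)² + (-2.41)² + (1.23)² + (1.95)² = 11.9699.
Posterior: Inv-Gamma(9.6 + 4/2, 6.1 + 11.9699/2) = Inv-Gamma(11.60, 12.08495).
E[σ²|data] = β/(α−1) = 12.08495/10.60 = 1.1401.

1.1401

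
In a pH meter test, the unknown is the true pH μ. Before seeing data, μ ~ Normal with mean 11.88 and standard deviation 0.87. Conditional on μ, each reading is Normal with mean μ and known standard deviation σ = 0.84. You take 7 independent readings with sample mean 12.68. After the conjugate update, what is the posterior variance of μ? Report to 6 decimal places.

For Normal data with known variance σ², a Normal(μ₀, σ₀²) prior on μ is conjugate. Posterior precision = 1/σ₀² + n/σ²; posterior mean is the precision-weighted average of μ₀ and x̄.
σ₀² = 0.87² = 0.7569, σ² = 0.84² = 0.7056; σ² + n·σ₀² = 0.7056 + 7·0.7569 = 6.0039.
Posterior precision = 1/σ₀² + n/σ² = 1/0.7569 + 7/0.7056 = (σ² + n·σ₀²)/(σ₀²σ²) = 6.0039/(0.7569·0.7056); posterior variance σₙ² = σ₀²σ²/(σ² + n·σ₀²) = 0.7569·0.7056/6.0039 = 0.088954.

0.088954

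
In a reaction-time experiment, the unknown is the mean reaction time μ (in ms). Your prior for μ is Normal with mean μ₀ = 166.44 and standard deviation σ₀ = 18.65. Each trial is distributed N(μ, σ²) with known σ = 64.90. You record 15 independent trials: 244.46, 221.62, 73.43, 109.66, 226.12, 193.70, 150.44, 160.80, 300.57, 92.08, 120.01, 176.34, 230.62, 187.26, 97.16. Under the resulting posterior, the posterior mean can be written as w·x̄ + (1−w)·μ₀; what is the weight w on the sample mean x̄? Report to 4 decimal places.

For Normal data with known variance σ², a Normal(μ₀, σ₀²) prior on μ is conjugate. Posterior precision = 1/σ₀² + n/σ²; posterior mean is the precision-weighted average of μ₀ and x̄.
σ₀² = 18.65² = 347.8225, σ² = 64.90² = 4212.01. Prior precision 1/σ₀² = 1/347.8225; data precision n/σ² = 15/4212.01.
w = (n/σ²)/(1/σ₀² + n/σ²) = n·σ₀²/(σ² + n·σ₀²) = 15·347.8225/(4212.01 + 15·347.8225) = 5217.3375/9429.3475 = 0.5533.

0.5533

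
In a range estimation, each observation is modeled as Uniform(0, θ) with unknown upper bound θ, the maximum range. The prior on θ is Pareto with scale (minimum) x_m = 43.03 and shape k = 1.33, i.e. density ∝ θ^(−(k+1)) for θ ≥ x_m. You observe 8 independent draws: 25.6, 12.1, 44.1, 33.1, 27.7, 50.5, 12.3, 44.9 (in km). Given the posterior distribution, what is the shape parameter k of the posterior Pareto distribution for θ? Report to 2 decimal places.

9.33

A Pareto(scale x_m, shape k) prior on the upper bound θ of Uniform(0, θ) is conjugate: posterior is Pareto(max(x_m, max xᵢ), k + n).
Sample maximum = 50.5; prior scale x_m = 43.03 → posterior scale = max = 50.50.
Posterior shape = 1.33 + 8 = 9.33.
Posterior shape k = 9.33.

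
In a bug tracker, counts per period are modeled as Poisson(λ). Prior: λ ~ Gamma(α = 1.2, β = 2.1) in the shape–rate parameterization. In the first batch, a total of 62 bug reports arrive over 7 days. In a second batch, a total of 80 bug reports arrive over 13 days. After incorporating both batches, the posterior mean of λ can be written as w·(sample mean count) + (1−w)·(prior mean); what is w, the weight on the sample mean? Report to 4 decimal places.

With a Gamma(shape α, rate β) prior, the Poisson likelihood is conjugate: the posterior is Gamma(α + ΣXᵢ, β + n).
Total number of days: n = 7 + 13 = 20.
Posterior mean = (α₀+S)/(β₀+n) = [n/(β₀+n)]·(S/n) + [β₀/(β₀+n)]·(α₀/β₀), so only n and β₀ enter the weight.
Weight on data w = n/(β₀+n) = 20/(2.1+20) = 20/22.1 = 0.9050.

0.9050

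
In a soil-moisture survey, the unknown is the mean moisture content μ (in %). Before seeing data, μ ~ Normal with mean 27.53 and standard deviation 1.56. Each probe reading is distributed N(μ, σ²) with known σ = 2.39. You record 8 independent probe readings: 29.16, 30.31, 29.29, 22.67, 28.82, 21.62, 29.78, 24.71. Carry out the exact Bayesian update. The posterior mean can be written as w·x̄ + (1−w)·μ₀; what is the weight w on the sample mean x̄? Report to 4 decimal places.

0.7732

For Normal data with known variance σ², a Normal(μ₀, σ₀²) prior on μ is conjugate. Posterior precision = 1/σ₀² + n/σ²; posterior mean is the precision-weighted average of μ₀ and x̄.
σ₀² = 1.56² = 2.4336, σ² = 2.39² = 5.7121. Prior precision 1/σ₀² = 1/2.4336; data precision n/σ² = 8/5.7121.
w = (n/σ²)/(1/σ₀² + n/σ²) = n·σ₀²/(σ² + n·σ₀²) = 8·2.4336/(5.7121 + 8·2.4336) = 19.4688/25.1809 = 0.7732.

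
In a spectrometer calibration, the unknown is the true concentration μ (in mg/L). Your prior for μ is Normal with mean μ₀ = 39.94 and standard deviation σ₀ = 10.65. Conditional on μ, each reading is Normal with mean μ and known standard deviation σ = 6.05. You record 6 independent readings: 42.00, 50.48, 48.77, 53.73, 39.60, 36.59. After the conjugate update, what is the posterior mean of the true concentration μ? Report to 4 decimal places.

44.9268

For Normal data with known variance σ², a Normal(μ₀, σ₀²) prior on μ is conjugate. Posterior precision = 1/σ₀² + n/σ²; posterior mean is the precision-weighted average of μ₀ and x̄.
Σxᵢ = 42.00 + 50.48 + 48.77 + 53.73 + 39.60 + 36.59 = 271.17, so n·x̄ = 271.17.
σ₀² = 10.65² = 113.4225, σ² = 6.05² = 36.6025; σ² + n·σ₀² = 36.6025 + 6·113.4225 = 717.1375.
Posterior mean = (μ₀/σ₀² + n·x̄/σ²)/(1/σ₀² + n/σ²) = (σ²·μ₀ + σ₀²·n·x̄)/(σ² + n·σ₀²) = (36.6025·39.94 + 113.4225·271.17)/717.1375 = 32218.683175/717.1375 = 44.9268.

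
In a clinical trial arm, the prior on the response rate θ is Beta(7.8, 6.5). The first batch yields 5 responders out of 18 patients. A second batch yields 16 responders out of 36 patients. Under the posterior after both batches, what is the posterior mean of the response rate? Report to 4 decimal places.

0.4217

The Beta prior is conjugate to a Binomial/Bernoulli likelihood; the update adds successes to α and failures to β.
After batch 1: Beta(7.8+5, 6.5+13) = Beta(12.8, 19.5).
After batch 2: Beta(12.8+16, 19.5+20) = Beta(28.8, 39.5).
Posterior mean = α/(α+β) = 28.8/68.3 = 0.4217.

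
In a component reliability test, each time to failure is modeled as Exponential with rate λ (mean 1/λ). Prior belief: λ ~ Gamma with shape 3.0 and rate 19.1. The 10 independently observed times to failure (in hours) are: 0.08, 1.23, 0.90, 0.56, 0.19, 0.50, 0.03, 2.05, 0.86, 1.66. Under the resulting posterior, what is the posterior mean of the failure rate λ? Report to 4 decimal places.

0.4786

With a Gamma(shape α, rate β) prior on the exponential rate λ, the posterior after n observations with total T = Σxᵢ is Gamma(α+n, β+T).
Sum of observations T = 8.06 hours; n = 10.
Posterior: Gamma(3.0+10, 19.1+8.06) = Gamma(13.0, 27.16).
Posterior mean of λ = α/β = 13.0/27.16 = 0.4786.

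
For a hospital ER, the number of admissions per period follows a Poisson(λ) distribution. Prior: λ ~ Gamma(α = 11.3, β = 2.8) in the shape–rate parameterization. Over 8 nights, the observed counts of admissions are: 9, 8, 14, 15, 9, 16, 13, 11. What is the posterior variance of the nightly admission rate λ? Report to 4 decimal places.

0.9114

With a Gamma(shape α, rate β) prior, the Poisson likelihood is conjugate: the posterior is Gamma(α + ΣXᵢ, β + n).
Sum of counts S = 95 over n = 8 nights.
Posterior: Gamma(α+S, β+n) = Gamma(11.3+95, 2.8+8) = Gamma(106.3, 10.8).
Var = α/β² = 106.3/10.8² = 0.9114.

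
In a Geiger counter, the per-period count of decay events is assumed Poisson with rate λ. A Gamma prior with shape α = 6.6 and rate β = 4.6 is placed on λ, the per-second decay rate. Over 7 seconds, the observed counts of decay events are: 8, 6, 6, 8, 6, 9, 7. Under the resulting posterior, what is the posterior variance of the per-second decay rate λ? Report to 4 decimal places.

0.4206

With a Gamma(shape α, rate β) prior, the Poisson likelihood is conjugate: the posterior is Gamma(α + ΣXᵢ, β + n).
Sum of counts S = 50 over n = 7 seconds.
Posterior: Gamma(α+S, β+n) = Gamma(6.6+50, 4.6+7) = Gamma(56.6, 11.6).
Var = α/β² = 56.6/11.6² = 0.4206.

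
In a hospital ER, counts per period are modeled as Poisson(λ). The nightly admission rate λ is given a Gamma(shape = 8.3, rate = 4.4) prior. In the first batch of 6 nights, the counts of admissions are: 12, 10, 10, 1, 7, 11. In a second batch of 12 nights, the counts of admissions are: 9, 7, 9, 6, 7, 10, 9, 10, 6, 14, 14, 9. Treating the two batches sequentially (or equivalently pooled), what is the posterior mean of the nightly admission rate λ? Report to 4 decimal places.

7.5580

With a Gamma(shape α, rate β) prior, the Poisson likelihood is conjugate: the posterior is Gamma(α + ΣXᵢ, β + n).
Batch 1: sum of counts S = 51 over n = 6 nights.
After batch 1: Gamma(α+S, β+n) = Gamma(8.3+51, 4.4+6) = Gamma(59.3, 10.4).
Batch 2: sum of counts S = 110 over n = 12 nights.
After batch 2: Gamma(α+S, β+n) = Gamma(59.3+110, 10.4+12) = Gamma(169.3, 22.4).
Posterior mean = α/β = 169.3/22.4 = 7.5580.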